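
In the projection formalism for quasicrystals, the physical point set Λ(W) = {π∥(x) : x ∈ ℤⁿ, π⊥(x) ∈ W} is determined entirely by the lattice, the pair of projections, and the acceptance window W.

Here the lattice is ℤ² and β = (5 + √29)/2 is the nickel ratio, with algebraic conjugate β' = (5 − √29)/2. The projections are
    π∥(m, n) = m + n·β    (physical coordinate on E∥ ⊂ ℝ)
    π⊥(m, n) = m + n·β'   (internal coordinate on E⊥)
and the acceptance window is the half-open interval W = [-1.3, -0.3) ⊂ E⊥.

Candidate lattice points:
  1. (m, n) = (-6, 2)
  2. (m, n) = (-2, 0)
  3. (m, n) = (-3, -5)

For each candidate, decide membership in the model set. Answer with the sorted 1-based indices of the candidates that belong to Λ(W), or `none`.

β' = (5−√29)/2 ≈ -0.1926.
candidate 1: (m,n)=(-6,2) → π∥ = -6+2·β ≈ 4.3852, π⊥ = -6+2·β' ≈ -6.3852 ∉ [-1.3, -0.3) ⇒ out
candidate 2: (m,n)=(-2,0) → π∥ = -2+0·β ≈ -2.0000, π⊥ = -2+0·β' ≈ -2.0000 ∉ [-1.3, -0.3) ⇒ out
candidate 3: (m,n)=(-3,-5) → π∥ = -3-5·β ≈ -28.9629, π⊥ = -3-5·β' ≈ -2.0371 ∉ [-1.3, -0.3) ⇒ out

none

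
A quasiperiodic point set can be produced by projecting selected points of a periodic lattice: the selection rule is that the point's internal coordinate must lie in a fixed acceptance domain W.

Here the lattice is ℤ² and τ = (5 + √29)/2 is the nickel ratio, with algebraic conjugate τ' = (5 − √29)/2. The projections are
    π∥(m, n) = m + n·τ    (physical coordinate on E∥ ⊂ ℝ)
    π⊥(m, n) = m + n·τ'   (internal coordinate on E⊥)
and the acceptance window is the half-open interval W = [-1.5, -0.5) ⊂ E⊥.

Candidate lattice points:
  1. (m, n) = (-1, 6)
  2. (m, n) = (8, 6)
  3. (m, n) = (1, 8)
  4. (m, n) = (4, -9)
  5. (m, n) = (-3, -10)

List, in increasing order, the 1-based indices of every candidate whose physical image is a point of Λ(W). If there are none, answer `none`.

3, 5

Compute τ' = (5−√29)/2 = -0.19258, so π⊥(m,n) = m -0.19258·n.
candidate 1: (m,n)=(-1,6) → π∥ = -1+6·τ ≈ 30.15549, π⊥ = -1+6·τ' ≈ -2.15549 ∉ [-1.5, -0.5) ⇒ out
candidate 2: (m,n)=(8,6) → π∥ = 8+6·τ ≈ 39.15549, π⊥ = 8+6·τ' ≈ 6.84451 ∉ [-1.5, -0.5) ⇒ out
candidate 3: (m,n)=(1,8) → π∥ = 1+8·τ ≈ 42.54066, π⊥ = 1+8·τ' ≈ -0.54066 ∈ [-1.5, -0.5) ⇒ IN Λ
candidate 4: (m,n)=(4,-9) → π∥ = 4-9·τ ≈ -42.73324, π⊥ = 4-9·τ' ≈ 5.73324 ∉ [-1.5, -0.5) ⇒ out
candidate 5: (m,n)=(-3,-10) → π∥ = -3-10·τ ≈ -54.92582, π⊥ = -3-10·τ' ≈ -1.07418 ∈ [-1.5, -0.5) ⇒ IN Λ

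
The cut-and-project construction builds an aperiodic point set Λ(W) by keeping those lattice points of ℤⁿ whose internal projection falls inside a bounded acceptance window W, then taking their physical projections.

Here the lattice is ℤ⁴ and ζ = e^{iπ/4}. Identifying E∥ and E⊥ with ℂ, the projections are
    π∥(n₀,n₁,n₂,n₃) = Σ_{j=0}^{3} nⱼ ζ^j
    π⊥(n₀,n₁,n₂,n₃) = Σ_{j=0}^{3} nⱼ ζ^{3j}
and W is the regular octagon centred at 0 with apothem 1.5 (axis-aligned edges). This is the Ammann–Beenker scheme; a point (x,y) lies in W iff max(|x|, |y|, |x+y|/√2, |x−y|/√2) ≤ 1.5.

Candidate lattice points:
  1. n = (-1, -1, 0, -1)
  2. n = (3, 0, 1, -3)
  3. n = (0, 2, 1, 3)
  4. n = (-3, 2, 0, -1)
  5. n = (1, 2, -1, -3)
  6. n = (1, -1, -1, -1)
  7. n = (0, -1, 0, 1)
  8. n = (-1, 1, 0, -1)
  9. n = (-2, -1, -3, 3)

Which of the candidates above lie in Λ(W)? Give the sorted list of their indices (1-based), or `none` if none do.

6, 7

Internal map: ζ^{3j} for j=0..3 gives (1,0), (−√2/2,√2/2), (0,−1), (√2/2,√2/2).
#1 (-1, -1, 0, -1): internal (-1.000000, -1.414214); octagon support 1.707107 vs apothem 1.5 → ∉ W
#2 (3, 0, 1, -3): internal (0.878680, -3.121320); octagon support 3.121320 vs apothem 1.5 → ∉ W
#3 (0, 2, 1, 3): internal (0.707107, 2.535534); octagon support 2.535534 vs apothem 1.5 → ∉ W
#4 (-3, 2, 0, -1): internal (-5.121320, 0.707107); octagon support 5.121320 vs apothem 1.5 → ∉ W
#5 (1, 2, -1, -3): internal (-2.535534, 0.292893); octagon support 2.535534 vs apothem 1.5 → ∉ W
#6 (1, -1, -1, -1): internal (1.000000, -0.414214); octagon support 1.000000 vs apothem 1.5 → ∈ W
#7 (0, -1, 0, 1): internal (1.414214, 0.000000); octagon support 1.414214 vs apothem 1.5 → ∈ W
#8 (-1, 1, 0, -1): internal (-2.414214, 0.000000); octagon support 2.414214 vs apothem 1.5 → ∉ W
#9 (-2, -1, -3, 3): internal (0.828427, 4.414214); octagon support 4.414214 vs apothem 1.5 → ∉ W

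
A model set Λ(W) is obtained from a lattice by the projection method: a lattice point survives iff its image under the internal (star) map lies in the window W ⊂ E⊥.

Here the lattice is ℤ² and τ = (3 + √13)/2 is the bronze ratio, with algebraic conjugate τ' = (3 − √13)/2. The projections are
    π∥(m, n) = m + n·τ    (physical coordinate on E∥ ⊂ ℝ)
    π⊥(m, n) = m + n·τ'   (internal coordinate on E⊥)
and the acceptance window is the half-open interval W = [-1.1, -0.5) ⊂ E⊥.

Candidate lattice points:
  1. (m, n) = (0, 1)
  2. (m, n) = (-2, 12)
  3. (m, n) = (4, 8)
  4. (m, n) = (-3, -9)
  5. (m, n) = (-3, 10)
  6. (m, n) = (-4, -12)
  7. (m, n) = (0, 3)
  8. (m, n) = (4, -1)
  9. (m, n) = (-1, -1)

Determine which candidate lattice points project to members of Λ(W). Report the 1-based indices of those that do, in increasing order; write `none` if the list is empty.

Numerically τ ≈ 3.30278 and τ' = −1/τ ≈ -0.30278.
[1] lift (0,1): star map gives -0.30278; window check -1.1 ≤ -0.30278 < -0.5 is false → out
[2] lift (-2,12): star map gives -5.63331; window check -1.1 ≤ -5.63331 < -0.5 is false → out
[3] lift (4,8): star map gives 1.57779; window check -1.1 ≤ 1.57779 < -0.5 is false → out
[4] lift (-3,-9): star map gives -0.27502; window check -1.1 ≤ -0.27502 < -0.5 is false → out
[5] lift (-3,10): star map gives -6.02776; window check -1.1 ≤ -6.02776 < -0.5 is false → out
[6] lift (-4,-12): star map gives -0.36669; window check -1.1 ≤ -0.36669 < -0.5 is false → out
[7] lift (0,3): star map gives -0.90833; window check -1.1 ≤ -0.90833 < -0.5 is true → IN Λ
[8] lift (4,-1): star map gives 4.30278; window check -1.1 ≤ 4.30278 < -0.5 is false → out
[9] lift (-1,-1): star map gives -0.69722; window check -1.1 ≤ -0.69722 < -0.5 is true → IN Λ

7, 9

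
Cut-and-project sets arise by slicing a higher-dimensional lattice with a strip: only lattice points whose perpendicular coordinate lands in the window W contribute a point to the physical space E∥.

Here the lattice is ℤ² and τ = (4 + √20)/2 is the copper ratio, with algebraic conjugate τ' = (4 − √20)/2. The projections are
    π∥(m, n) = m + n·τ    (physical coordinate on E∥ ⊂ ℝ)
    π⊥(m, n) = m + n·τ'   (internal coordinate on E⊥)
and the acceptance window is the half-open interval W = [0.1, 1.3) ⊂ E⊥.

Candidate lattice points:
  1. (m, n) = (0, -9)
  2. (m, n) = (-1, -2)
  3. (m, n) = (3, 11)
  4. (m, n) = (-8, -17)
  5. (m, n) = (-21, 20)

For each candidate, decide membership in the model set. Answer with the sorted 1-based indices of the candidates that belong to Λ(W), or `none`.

3

Numerically τ ≈ 4.23607 and τ' = −1/τ ≈ -0.23607.
[1] lift (0,-9): star map gives 2.12461; window check 0.1 ≤ 2.12461 < 1.3 is false → out
[2] lift (-1,-2): star map gives -0.52786; window check 0.1 ≤ -0.52786 < 1.3 is false → out
[3] lift (3,11): star map gives 0.40325; window check 0.1 ≤ 0.40325 < 1.3 is true → IN Λ
[4] lift (-8,-17): star map gives -3.98684; window check 0.1 ≤ -3.98684 < 1.3 is false → out
[5] lift (-21,20): star map gives -25.72136; window check 0.1 ≤ -25.72136 < 1.3 is false → out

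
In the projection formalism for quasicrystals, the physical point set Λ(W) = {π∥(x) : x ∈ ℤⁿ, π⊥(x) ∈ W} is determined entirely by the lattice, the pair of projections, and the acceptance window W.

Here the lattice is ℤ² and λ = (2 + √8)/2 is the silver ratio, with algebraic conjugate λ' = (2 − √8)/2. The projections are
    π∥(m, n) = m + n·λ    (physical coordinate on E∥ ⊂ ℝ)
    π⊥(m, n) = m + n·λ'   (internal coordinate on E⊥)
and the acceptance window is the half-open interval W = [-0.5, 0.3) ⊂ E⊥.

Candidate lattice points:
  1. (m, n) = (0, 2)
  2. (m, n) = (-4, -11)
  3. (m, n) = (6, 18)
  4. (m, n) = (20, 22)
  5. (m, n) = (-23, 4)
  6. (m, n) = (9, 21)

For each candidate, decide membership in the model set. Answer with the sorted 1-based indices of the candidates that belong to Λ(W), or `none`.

none

Numerically λ ≈ 2.4142 and λ' = −1/λ ≈ -0.4142.
#1 (0,2): internal coord 0 + (2)·λ' = -0.8284; -0.8284 ∉ [-0.5, 0.3) → out
#2 (-4,-11): internal coord -4 + (-11)·λ' = +0.5563; +0.5563 ∉ [-0.5, 0.3) → out
#3 (6,18): internal coord 6 + (18)·λ' = -1.4558; -1.4558 ∉ [-0.5, 0.3) → out
#4 (20,22): internal coord 20 + (22)·λ' = +10.8873; +10.8873 ∉ [-0.5, 0.3) → out
#5 (-23,4): internal coord -23 + (4)·λ' = -24.6569; -24.6569 ∉ [-0.5, 0.3) → out
#6 (9,21): internal coord 9 + (21)·λ' = +0.3015; +0.3015 ∉ [-0.5, 0.3) → out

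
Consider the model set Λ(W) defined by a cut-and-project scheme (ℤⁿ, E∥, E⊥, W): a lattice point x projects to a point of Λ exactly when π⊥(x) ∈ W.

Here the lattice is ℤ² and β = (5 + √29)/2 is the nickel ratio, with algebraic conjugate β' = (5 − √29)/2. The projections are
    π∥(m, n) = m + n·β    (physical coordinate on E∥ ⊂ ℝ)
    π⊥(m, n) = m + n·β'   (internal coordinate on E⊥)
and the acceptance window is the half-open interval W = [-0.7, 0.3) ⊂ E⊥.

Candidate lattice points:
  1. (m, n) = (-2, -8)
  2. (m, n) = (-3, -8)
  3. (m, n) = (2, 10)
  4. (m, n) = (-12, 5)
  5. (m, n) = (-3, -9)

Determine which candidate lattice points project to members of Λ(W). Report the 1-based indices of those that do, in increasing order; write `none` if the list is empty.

Numerically β ≈ 5.192582 and β' = −1/β ≈ -0.192582.
#1 (-2,-8): internal coord -2 + (-8)·β' = -0.459341; -0.459341 ∈ [-0.7, 0.3) → IN Λ
#2 (-3,-8): internal coord -3 + (-8)·β' = -1.459341; -1.459341 ∉ [-0.7, 0.3) → out
#3 (2,10): internal coord 2 + (10)·β' = +0.074176; +0.074176 ∈ [-0.7, 0.3) → IN Λ
#4 (-12,5): internal coord -12 + (5)·β' = -12.962912; -12.962912 ∉ [-0.7, 0.3) → out
#5 (-3,-9): internal coord -3 + (-9)·β' = -1.266758; -1.266758 ∉ [-0.7, 0.3) → out

1, 3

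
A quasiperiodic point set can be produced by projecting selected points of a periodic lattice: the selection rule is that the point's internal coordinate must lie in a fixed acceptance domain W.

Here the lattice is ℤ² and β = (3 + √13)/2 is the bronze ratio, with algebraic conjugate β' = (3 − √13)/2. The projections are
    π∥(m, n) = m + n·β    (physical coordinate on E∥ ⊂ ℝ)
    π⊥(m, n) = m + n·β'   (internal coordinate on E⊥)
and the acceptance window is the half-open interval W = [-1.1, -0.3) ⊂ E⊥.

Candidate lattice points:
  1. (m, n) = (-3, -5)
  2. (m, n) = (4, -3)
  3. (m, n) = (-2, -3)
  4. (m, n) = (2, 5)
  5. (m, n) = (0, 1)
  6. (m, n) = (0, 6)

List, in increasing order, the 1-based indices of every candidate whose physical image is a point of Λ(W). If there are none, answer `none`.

3, 5

Numerically β ≈ 3.3028 and β' = −1/β ≈ -0.3028.
[1] lift (-3,-5): star map gives -1.4861; window check -1.1 ≤ -1.4861 < -0.3 is false → out
[2] lift (4,-3): star map gives 4.9083; window check -1.1 ≤ 4.9083 < -0.3 is false → out
[3] lift (-2,-3): star map gives -1.0917; window check -1.1 ≤ -1.0917 < -0.3 is true → IN Λ
[4] lift (2,5): star map gives 0.4861; window check -1.1 ≤ 0.4861 < -0.3 is false → out
[5] lift (0,1): star map gives -0.3028; window check -1.1 ≤ -0.3028 < -0.3 is true → IN Λ
[6] lift (0,6): star map gives -1.8167; window check -1.1 ≤ -1.8167 < -0.3 is false → out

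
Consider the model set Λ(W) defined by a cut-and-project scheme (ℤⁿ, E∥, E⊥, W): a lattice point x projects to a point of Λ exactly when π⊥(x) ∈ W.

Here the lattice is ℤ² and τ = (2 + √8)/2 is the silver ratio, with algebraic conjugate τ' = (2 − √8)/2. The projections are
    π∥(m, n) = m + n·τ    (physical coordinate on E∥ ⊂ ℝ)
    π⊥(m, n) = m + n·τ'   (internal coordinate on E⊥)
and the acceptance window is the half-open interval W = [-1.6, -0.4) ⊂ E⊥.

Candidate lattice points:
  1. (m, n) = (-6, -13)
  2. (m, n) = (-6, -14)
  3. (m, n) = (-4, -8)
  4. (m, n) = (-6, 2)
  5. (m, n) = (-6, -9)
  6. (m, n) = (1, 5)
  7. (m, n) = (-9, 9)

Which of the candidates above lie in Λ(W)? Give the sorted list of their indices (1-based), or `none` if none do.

Numerically τ ≈ 2.41421 and τ' = −1/τ ≈ -0.41421.
candidate 1: (m,n)=(-6,-13) → π∥ = -6-13·τ ≈ -37.38478, π⊥ = -6-13·τ' ≈ -0.61522 ∈ [-1.6, -0.4) ⇒ IN Λ
candidate 2: (m,n)=(-6,-14) → π∥ = -6-14·τ ≈ -39.79899, π⊥ = -6-14·τ' ≈ -0.20101 ∉ [-1.6, -0.4) ⇒ out
candidate 3: (m,n)=(-4,-8) → π∥ = -4-8·τ ≈ -23.31371, π⊥ = -4-8·τ' ≈ -0.68629 ∈ [-1.6, -0.4) ⇒ IN Λ
candidate 4: (m,n)=(-6,2) → π∥ = -6+2·τ ≈ -1.17157, π⊥ = -6+2·τ' ≈ -6.82843 ∉ [-1.6, -0.4) ⇒ out
candidate 5: (m,n)=(-6,-9) → π∥ = -6-9·τ ≈ -27.72792, π⊥ = -6-9·τ' ≈ -2.27208 ∉ [-1.6, -0.4) ⇒ out
candidate 6: (m,n)=(1,5) → π∥ = 1+5·τ ≈ 13.07107, π⊥ = 1+5·τ' ≈ -1.07107 ∈ [-1.6, -0.4) ⇒ IN Λ
candidate 7: (m,n)=(-9,9) → π∥ = -9+9·τ ≈ 12.72792, π⊥ = -9+9·τ' ≈ -12.72792 ∉ [-1.6, -0.4) ⇒ out

1, 3, 6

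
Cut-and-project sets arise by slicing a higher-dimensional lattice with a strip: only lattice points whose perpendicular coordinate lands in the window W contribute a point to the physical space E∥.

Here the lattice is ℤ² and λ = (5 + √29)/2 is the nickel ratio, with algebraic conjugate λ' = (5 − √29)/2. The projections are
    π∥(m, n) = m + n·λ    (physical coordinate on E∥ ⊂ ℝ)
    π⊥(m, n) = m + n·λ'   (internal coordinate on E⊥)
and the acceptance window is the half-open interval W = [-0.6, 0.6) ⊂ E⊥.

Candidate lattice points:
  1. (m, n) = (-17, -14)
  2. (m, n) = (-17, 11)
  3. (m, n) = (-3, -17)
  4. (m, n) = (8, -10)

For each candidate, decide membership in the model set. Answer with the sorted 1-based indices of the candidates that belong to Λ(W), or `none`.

Compute λ' = (5−√29)/2 = -0.1926, so π⊥(m,n) = m -0.1926·n.
#1 (-17,-14): internal coord -17 + (-14)·λ' = -14.3038; -14.3038 ∉ [-0.6, 0.6) → out
#2 (-17,11): internal coord -17 + (11)·λ' = -19.1184; -19.1184 ∉ [-0.6, 0.6) → out
#3 (-3,-17): internal coord -3 + (-17)·λ' = +0.2739; +0.2739 ∈ [-0.6, 0.6) → IN Λ
#4 (8,-10): internal coord 8 + (-10)·λ' = +9.9258; +9.9258 ∉ [-0.6, 0.6) → out

3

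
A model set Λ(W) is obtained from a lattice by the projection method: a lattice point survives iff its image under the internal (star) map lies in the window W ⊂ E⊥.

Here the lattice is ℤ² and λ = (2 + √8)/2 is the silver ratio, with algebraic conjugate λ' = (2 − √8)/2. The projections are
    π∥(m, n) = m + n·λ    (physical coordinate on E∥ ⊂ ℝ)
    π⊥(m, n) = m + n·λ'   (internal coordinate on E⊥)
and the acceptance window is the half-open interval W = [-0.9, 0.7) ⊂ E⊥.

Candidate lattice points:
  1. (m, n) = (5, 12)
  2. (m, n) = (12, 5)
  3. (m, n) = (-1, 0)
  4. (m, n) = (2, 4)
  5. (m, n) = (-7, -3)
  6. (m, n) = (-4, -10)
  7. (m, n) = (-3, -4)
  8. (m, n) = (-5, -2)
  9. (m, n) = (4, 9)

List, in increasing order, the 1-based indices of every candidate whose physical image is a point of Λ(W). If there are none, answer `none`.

1, 4, 6, 9

Numerically λ ≈ 2.414214 and λ' = −1/λ ≈ -0.414214.
#1 (5,12): internal coord 5 + (12)·λ' = +0.029437; +0.029437 ∈ [-0.9, 0.7) → IN Λ
#2 (12,5): internal coord 12 + (5)·λ' = +9.928932; +9.928932 ∉ [-0.9, 0.7) → out
#3 (-1,0): internal coord -1 + (0)·λ' = -1.000000; -1.000000 ∉ [-0.9, 0.7) → out
#4 (2,4): internal coord 2 + (4)·λ' = +0.343146; +0.343146 ∈ [-0.9, 0.7) → IN Λ
#5 (-7,-3): internal coord -7 + (-3)·λ' = -5.757359; -5.757359 ∉ [-0.9, 0.7) → out
#6 (-4,-10): internal coord -4 + (-10)·λ' = +0.142136; +0.142136 ∈ [-0.9, 0.7) → IN Λ
#7 (-3,-4): internal coord -3 + (-4)·λ' = -1.343146; -1.343146 ∉ [-0.9, 0.7) → out
#8 (-5,-2): internal coord -5 + (-2)·λ' = -4.171573; -4.171573 ∉ [-0.9, 0.7) → out
#9 (4,9): internal coord 4 + (9)·λ' = +0.272078; +0.272078 ∈ [-0.9, 0.7) → IN Λ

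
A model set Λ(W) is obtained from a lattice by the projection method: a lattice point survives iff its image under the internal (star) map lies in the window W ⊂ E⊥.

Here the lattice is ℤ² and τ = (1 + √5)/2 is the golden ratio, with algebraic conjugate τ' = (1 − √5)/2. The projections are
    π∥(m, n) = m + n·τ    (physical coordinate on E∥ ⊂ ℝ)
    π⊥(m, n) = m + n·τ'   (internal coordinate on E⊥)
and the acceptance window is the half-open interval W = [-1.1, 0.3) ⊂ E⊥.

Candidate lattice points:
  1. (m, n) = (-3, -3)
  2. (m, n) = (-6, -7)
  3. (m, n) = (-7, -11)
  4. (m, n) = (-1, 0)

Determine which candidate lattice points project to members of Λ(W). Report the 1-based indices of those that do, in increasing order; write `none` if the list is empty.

3, 4

Compute τ' = (1−√5)/2 = -0.61803, so π⊥(m,n) = m -0.61803·n.
#1 (-3,-3): internal coord -3 + (-3)·τ' = -1.14590; -1.14590 ∉ [-1.1, 0.3) → out
#2 (-6,-7): internal coord -6 + (-7)·τ' = -1.67376; -1.67376 ∉ [-1.1, 0.3) → out
#3 (-7,-11): internal coord -7 + (-11)·τ' = -0.20163; -0.20163 ∈ [-1.1, 0.3) → IN Λ
#4 (-1,0): internal coord -1 + (0)·τ' = -1.00000; -1.00000 ∈ [-1.1, 0.3) → IN Λ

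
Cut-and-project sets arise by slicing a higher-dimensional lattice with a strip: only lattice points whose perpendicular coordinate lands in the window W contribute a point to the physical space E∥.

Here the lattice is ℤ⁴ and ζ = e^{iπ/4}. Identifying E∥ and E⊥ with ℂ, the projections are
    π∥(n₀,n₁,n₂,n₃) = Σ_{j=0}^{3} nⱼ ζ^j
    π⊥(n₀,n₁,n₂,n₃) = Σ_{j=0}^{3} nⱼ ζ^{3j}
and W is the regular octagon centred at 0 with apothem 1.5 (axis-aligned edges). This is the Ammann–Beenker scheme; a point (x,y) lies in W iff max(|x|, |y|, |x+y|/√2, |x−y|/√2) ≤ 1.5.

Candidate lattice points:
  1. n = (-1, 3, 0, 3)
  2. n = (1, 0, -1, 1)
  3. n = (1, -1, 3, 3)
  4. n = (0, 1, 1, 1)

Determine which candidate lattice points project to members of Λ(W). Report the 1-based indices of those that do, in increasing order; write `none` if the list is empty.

With ζ = e^{iπ/4} the internal vectors are ζ^0,ζ^3,ζ^6,ζ^9.
candidate 1: n = (-1, 3, 0, 3) → π⊥ ≈ (-1.00000, +4.24264); max(|x|,|y|,|x±y|/√2) = 4.24264 > 1.5 ⇒ ∉ W
candidate 2: n = (1, 0, -1, 1) → π⊥ ≈ (+1.70711, +1.70711); max(|x|,|y|,|x±y|/√2) = 2.41421 > 1.5 ⇒ ∉ W
candidate 3: n = (1, -1, 3, 3) → π⊥ ≈ (+3.82843, -1.58579); max(|x|,|y|,|x±y|/√2) = 3.82843 > 1.5 ⇒ ∉ W
candidate 4: n = (0, 1, 1, 1) → π⊥ ≈ (+0.00000, +0.41421); max(|x|,|y|,|x±y|/√2) = 0.41421 ≤ 1.5 ⇒ ∈ W

4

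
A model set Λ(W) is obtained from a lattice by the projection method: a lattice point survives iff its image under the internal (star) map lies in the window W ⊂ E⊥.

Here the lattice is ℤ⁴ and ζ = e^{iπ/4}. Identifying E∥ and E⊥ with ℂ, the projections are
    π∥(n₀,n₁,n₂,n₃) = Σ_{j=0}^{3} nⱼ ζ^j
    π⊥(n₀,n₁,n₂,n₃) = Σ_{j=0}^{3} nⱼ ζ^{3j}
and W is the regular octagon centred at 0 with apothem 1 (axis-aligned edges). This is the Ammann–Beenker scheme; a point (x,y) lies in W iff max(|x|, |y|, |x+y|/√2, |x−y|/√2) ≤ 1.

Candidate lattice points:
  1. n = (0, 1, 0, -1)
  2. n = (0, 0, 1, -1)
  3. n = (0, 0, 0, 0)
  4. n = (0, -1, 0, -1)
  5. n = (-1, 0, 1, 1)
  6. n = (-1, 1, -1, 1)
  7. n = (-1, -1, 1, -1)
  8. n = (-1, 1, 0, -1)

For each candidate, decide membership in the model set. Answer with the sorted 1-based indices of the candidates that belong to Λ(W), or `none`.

Internal map: ζ^{3j} for j=0..3 gives (1,0), (−√2/2,√2/2), (0,−1), (√2/2,√2/2).
#1 (0, 1, 0, -1): internal (-1.414214, 0.000000); octagon support 1.414214 vs apothem 1 → ∉ W
#2 (0, 0, 1, -1): internal (-0.707107, -1.707107); octagon support 1.707107 vs apothem 1 → ∉ W
#3 (0, 0, 0, 0): internal (0.000000, 0.000000); octagon support 0.000000 vs apothem 1 → ∈ W
#4 (0, -1, 0, -1): internal (0.000000, -1.414214); octagon support 1.414214 vs apothem 1 → ∉ W
#5 (-1, 0, 1, 1): internal (-0.292893, -0.292893); octagon support 0.414214 vs apothem 1 → ∈ W
#6 (-1, 1, -1, 1): internal (-1.000000, 2.414214); octagon support 2.414214 vs apothem 1 → ∉ W
#7 (-1, -1, 1, -1): internal (-1.000000, -2.414214); octagon support 2.414214 vs apothem 1 → ∉ W
#8 (-1, 1, 0, -1): internal (-2.414214, 0.000000); octagon support 2.414214 vs apothem 1 → ∉ W

3, 5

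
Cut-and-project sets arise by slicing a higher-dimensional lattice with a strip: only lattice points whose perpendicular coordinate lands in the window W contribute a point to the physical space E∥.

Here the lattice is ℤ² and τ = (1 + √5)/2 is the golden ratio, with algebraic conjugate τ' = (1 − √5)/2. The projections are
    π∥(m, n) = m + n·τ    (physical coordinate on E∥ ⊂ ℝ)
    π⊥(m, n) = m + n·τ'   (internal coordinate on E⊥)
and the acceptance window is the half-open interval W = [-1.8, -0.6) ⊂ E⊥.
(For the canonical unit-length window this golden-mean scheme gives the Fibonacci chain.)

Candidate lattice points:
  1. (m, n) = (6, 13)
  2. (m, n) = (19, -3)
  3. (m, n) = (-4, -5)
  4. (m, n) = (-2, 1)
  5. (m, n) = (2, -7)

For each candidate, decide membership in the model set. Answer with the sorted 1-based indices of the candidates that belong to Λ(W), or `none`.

3

Compute τ' = (1−√5)/2 = -0.6180, so π⊥(m,n) = m -0.6180·n.
candidate 1: (m,n)=(6,13) → π∥ = 6+13·τ ≈ 27.0344, π⊥ = 6+13·τ' ≈ -2.0344 ∉ [-1.8, -0.6) ⇒ out
candidate 2: (m,n)=(19,-3) → π∥ = 19-3·τ ≈ 14.1459, π⊥ = 19-3·τ' ≈ 20.8541 ∉ [-1.8, -0.6) ⇒ out
candidate 3: (m,n)=(-4,-5) → π∥ = -4-5·τ ≈ -12.0902, π⊥ = -4-5·τ' ≈ -0.9098 ∈ [-1.8, -0.6) ⇒ IN Λ
candidate 4: (m,n)=(-2,1) → π∥ = -2+1·τ ≈ -0.3820, π⊥ = -2+1·τ' ≈ -2.6180 ∉ [-1.8, -0.6) ⇒ out
candidate 5: (m,n)=(2,-7) → π∥ = 2-7·τ ≈ -9.3262, π⊥ = 2-7·τ' ≈ 6.3262 ∉ [-1.8, -0.6) ⇒ out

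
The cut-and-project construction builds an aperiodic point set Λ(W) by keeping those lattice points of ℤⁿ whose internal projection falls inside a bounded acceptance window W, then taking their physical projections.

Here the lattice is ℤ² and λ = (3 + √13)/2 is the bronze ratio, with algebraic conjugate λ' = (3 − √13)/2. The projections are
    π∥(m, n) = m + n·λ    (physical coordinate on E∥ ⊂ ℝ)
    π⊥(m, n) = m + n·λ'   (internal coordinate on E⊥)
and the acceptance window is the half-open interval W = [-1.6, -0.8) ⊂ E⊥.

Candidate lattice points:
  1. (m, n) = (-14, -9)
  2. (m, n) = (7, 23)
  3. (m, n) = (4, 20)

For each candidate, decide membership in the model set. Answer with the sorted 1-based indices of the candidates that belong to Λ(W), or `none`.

Numerically λ ≈ 3.30278 and λ' = −1/λ ≈ -0.30278.
candidate 1: (m,n)=(-14,-9) → π∥ = -14-9·λ ≈ -43.72498, π⊥ = -14-9·λ' ≈ -11.27502 ∉ [-1.6, -0.8) ⇒ out
candidate 2: (m,n)=(7,23) → π∥ = 7+23·λ ≈ 82.96384, π⊥ = 7+23·λ' ≈ 0.03616 ∉ [-1.6, -0.8) ⇒ out
candidate 3: (m,n)=(4,20) → π∥ = 4+20·λ ≈ 70.05551, π⊥ = 4+20·λ' ≈ -2.05551 ∉ [-1.6, -0.8) ⇒ out

none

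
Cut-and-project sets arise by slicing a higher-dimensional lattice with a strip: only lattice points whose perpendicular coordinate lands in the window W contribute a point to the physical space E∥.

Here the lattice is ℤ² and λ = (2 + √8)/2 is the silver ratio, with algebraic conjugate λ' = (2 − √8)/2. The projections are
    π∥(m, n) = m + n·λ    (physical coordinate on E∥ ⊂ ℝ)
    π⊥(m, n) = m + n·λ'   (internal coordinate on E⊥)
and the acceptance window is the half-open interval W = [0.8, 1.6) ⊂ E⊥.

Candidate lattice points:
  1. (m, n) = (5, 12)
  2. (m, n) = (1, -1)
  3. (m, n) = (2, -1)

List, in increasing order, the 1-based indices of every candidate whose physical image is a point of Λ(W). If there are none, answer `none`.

λ' = (2−√8)/2 ≈ -0.4142.
candidate 1: (m,n)=(5,12) → π∥ = 5+12·λ ≈ 33.9706, π⊥ = 5+12·λ' ≈ 0.0294 ∉ [0.8, 1.6) ⇒ out
candidate 2: (m,n)=(1,-1) → π∥ = 1-1·λ ≈ -1.4142, π⊥ = 1-1·λ' ≈ 1.4142 ∈ [0.8, 1.6) ⇒ IN Λ
candidate 3: (m,n)=(2,-1) → π∥ = 2-1·λ ≈ -0.4142, π⊥ = 2-1·λ' ≈ 2.4142 ∉ [0.8, 1.6) ⇒ out

2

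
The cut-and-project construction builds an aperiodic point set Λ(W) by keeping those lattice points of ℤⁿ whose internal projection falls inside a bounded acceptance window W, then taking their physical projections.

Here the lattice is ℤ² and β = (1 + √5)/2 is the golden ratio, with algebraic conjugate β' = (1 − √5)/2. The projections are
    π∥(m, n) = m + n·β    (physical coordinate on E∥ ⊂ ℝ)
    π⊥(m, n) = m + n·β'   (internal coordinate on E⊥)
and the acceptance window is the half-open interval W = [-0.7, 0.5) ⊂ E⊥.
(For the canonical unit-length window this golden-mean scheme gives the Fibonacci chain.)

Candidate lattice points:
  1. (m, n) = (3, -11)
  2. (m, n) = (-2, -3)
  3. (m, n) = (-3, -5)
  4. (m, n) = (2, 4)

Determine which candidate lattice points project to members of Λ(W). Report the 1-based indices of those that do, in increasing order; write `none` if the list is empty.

Compute β' = (1−√5)/2 = -0.618034, so π⊥(m,n) = m -0.618034·n.
candidate 1: (m,n)=(3,-11) → π∥ = 3-11·β ≈ -14.798374, π⊥ = 3-11·β' ≈ 9.798374 ∉ [-0.7, 0.5) ⇒ out
candidate 2: (m,n)=(-2,-3) → π∥ = -2-3·β ≈ -6.854102, π⊥ = -2-3·β' ≈ -0.145898 ∈ [-0.7, 0.5) ⇒ IN Λ
candidate 3: (m,n)=(-3,-5) → π∥ = -3-5·β ≈ -11.090170, π⊥ = -3-5·β' ≈ 0.090170 ∈ [-0.7, 0.5) ⇒ IN Λ
candidate 4: (m,n)=(2,4) → π∥ = 2+4·β ≈ 8.472136, π⊥ = 2+4·β' ≈ -0.472136 ∈ [-0.7, 0.5) ⇒ IN Λ

2, 3, 4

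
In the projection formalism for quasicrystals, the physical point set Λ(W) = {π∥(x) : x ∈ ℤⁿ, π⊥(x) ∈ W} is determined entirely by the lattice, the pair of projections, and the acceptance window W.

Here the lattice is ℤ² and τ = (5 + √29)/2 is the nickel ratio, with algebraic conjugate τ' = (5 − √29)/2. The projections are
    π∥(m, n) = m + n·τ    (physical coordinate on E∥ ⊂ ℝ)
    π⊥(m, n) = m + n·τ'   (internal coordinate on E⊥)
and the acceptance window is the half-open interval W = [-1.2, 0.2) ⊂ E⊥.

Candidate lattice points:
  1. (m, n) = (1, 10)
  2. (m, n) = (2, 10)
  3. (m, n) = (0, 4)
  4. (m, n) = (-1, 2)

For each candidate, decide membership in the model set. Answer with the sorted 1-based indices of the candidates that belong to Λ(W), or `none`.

1, 2, 3

τ' = (5−√29)/2 ≈ -0.19258.
#1 (1,10): internal coord 1 + (10)·τ' = -0.92582; -0.92582 ∈ [-1.2, 0.2) → IN Λ
#2 (2,10): internal coord 2 + (10)·τ' = +0.07418; +0.07418 ∈ [-1.2, 0.2) → IN Λ
#3 (0,4): internal coord 0 + (4)·τ' = -0.77033; -0.77033 ∈ [-1.2, 0.2) → IN Λ
#4 (-1,2): internal coord -1 + (2)·τ' = -1.38516; -1.38516 ∉ [-1.2, 0.2) → out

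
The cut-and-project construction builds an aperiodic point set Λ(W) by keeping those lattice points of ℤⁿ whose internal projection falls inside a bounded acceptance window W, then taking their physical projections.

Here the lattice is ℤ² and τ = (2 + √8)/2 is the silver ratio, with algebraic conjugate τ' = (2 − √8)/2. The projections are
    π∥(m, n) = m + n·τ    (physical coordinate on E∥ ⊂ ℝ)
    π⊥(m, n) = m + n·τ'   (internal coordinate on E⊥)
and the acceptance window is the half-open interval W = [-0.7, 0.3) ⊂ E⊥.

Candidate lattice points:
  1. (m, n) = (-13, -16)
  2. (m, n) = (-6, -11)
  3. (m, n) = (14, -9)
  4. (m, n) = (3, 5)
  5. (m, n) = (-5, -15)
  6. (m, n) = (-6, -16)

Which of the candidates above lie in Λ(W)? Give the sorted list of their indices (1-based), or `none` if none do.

none

Numerically τ ≈ 2.414214 and τ' = −1/τ ≈ -0.414214.
candidate 1: (m,n)=(-13,-16) → π∥ = -13-16·τ ≈ -51.627417, π⊥ = -13-16·τ' ≈ -6.372583 ∉ [-0.7, 0.3) ⇒ out
candidate 2: (m,n)=(-6,-11) → π∥ = -6-11·τ ≈ -32.556349, π⊥ = -6-11·τ' ≈ -1.443651 ∉ [-0.7, 0.3) ⇒ out
candidate 3: (m,n)=(14,-9) → π∥ = 14-9·τ ≈ -7.727922, π⊥ = 14-9·τ' ≈ 17.727922 ∉ [-0.7, 0.3) ⇒ out
candidate 4: (m,n)=(3,5) → π∥ = 3+5·τ ≈ 15.071068, π⊥ = 3+5·τ' ≈ 0.928932 ∉ [-0.7, 0.3) ⇒ out
candidate 5: (m,n)=(-5,-15) → π∥ = -5-15·τ ≈ -41.213203, π⊥ = -5-15·τ' ≈ 1.213203 ∉ [-0.7, 0.3) ⇒ out
candidate 6: (m,n)=(-6,-16) → π∥ = -6-16·τ ≈ -44.627417, π⊥ = -6-16·τ' ≈ 0.627417 ∉ [-0.7, 0.3) ⇒ out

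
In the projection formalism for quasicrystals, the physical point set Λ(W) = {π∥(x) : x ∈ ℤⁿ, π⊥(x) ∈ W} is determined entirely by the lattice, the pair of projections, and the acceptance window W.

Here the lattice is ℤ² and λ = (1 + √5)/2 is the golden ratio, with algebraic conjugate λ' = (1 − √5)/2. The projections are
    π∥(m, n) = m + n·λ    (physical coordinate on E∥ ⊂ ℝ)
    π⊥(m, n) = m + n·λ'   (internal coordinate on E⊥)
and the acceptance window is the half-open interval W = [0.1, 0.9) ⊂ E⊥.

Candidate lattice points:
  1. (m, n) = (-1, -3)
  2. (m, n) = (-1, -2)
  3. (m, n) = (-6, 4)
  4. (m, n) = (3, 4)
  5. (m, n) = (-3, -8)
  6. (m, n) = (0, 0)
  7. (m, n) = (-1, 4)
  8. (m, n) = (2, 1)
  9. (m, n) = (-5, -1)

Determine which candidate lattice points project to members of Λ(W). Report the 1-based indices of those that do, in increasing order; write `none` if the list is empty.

Numerically λ ≈ 1.61803 and λ' = −1/λ ≈ -0.61803.
[1] lift (-1,-3): star map gives 0.85410; window check 0.1 ≤ 0.85410 < 0.9 is true → IN Λ
[2] lift (-1,-2): star map gives 0.23607; window check 0.1 ≤ 0.23607 < 0.9 is true → IN Λ
[3] lift (-6,4): star map gives -8.47214; window check 0.1 ≤ -8.47214 < 0.9 is false → out
[4] lift (3,4): star map gives 0.52786; window check 0.1 ≤ 0.52786 < 0.9 is true → IN Λ
[5] lift (-3,-8): star map gives 1.94427; window check 0.1 ≤ 1.94427 < 0.9 is false → out
[6] lift (0,0): star map gives 0.00000; window check 0.1 ≤ 0.00000 < 0.9 is false → out
[7] lift (-1,4): star map gives -3.47214; window check 0.1 ≤ -3.47214 < 0.9 is false → out
[8] lift (2,1): star map gives 1.38197; window check 0.1 ≤ 1.38197 < 0.9 is false → out
[9] lift (-5,-1): star map gives -4.38197; window check 0.1 ≤ -4.38197 < 0.9 is false → out

1, 2, 4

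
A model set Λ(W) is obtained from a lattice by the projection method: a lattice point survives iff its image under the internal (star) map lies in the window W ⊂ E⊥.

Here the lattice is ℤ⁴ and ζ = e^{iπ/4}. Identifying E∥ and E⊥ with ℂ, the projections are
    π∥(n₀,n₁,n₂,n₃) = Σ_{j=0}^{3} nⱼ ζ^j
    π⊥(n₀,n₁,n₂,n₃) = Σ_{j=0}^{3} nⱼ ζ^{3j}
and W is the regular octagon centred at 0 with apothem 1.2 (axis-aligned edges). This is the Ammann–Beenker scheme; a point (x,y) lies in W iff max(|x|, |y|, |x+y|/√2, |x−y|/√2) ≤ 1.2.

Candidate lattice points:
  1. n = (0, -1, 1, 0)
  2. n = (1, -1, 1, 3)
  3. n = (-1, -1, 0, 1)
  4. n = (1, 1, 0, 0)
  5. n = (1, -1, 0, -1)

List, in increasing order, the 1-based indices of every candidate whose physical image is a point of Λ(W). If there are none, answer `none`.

Internal map: ζ^{3j} for j=0..3 gives (1,0), (−√2/2,√2/2), (0,−1), (√2/2,√2/2).
#1 (0, -1, 1, 0): internal (0.70711, -1.70711); octagon support 1.70711 vs apothem 1.2 → ∉ W
#2 (1, -1, 1, 3): internal (3.82843, 0.41421); octagon support 3.82843 vs apothem 1.2 → ∉ W
#3 (-1, -1, 0, 1): internal (0.41421, 0.00000); octagon support 0.41421 vs apothem 1.2 → ∈ W
#4 (1, 1, 0, 0): internal (0.29289, 0.70711); octagon support 0.70711 vs apothem 1.2 → ∈ W
#5 (1, -1, 0, -1): internal (1.00000, -1.41421); octagon support 1.70711 vs apothem 1.2 → ∉ W

3, 4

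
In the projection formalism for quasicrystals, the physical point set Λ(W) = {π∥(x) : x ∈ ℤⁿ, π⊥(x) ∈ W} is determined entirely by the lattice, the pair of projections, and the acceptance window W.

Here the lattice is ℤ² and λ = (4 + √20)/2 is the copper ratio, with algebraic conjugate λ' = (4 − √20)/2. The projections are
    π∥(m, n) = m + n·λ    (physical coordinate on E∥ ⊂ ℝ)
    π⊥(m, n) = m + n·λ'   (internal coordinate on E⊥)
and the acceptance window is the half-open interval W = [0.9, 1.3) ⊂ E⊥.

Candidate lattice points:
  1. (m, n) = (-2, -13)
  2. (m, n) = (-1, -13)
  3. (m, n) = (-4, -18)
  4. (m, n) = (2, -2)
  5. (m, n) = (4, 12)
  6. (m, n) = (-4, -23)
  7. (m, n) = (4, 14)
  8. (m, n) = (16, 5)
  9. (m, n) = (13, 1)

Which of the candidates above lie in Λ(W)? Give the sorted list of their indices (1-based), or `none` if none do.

λ' = (4−√20)/2 ≈ -0.23607.
[1] lift (-2,-13): star map gives 1.06888; window check 0.9 ≤ 1.06888 < 1.3 is true → IN Λ
[2] lift (-1,-13): star map gives 2.06888; window check 0.9 ≤ 2.06888 < 1.3 is false → out
[3] lift (-4,-18): star map gives 0.24922; window check 0.9 ≤ 0.24922 < 1.3 is false → out
[4] lift (2,-2): star map gives 2.47214; window check 0.9 ≤ 2.47214 < 1.3 is false → out
[5] lift (4,12): star map gives 1.16718; window check 0.9 ≤ 1.16718 < 1.3 is true → IN Λ
[6] lift (-4,-23): star map gives 1.42956; window check 0.9 ≤ 1.42956 < 1.3 is false → out
[7] lift (4,14): star map gives 0.69505; window check 0.9 ≤ 0.69505 < 1.3 is false → out
[8] lift (16,5): star map gives 14.81966; window check 0.9 ≤ 14.81966 < 1.3 is false → out
[9] lift (13,1): star map gives 12.76393; window check 0.9 ≤ 12.76393 < 1.3 is false → out

1, 5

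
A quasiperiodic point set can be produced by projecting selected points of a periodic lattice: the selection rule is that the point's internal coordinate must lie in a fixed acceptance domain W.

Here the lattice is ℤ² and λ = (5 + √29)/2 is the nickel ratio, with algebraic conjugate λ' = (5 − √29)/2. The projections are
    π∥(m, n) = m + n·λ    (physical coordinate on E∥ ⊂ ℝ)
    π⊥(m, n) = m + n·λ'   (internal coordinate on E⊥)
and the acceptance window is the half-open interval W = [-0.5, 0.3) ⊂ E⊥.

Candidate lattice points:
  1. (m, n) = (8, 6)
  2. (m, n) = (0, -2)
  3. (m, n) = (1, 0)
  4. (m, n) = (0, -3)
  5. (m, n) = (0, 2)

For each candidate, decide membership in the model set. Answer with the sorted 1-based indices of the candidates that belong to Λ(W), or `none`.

Compute λ' = (5−√29)/2 = -0.1926, so π⊥(m,n) = m -0.1926·n.
[1] lift (8,6): star map gives 6.8445; window check -0.5 ≤ 6.8445 < 0.3 is false → out
[2] lift (0,-2): star map gives 0.3852; window check -0.5 ≤ 0.3852 < 0.3 is false → out
[3] lift (1,0): star map gives 1.0000; window check -0.5 ≤ 1.0000 < 0.3 is false → out
[4] lift (0,-3): star map gives 0.5777; window check -0.5 ≤ 0.5777 < 0.3 is false → out
[5] lift (0,2): star map gives -0.3852; window check -0.5 ≤ -0.3852 < 0.3 is true → IN Λ

5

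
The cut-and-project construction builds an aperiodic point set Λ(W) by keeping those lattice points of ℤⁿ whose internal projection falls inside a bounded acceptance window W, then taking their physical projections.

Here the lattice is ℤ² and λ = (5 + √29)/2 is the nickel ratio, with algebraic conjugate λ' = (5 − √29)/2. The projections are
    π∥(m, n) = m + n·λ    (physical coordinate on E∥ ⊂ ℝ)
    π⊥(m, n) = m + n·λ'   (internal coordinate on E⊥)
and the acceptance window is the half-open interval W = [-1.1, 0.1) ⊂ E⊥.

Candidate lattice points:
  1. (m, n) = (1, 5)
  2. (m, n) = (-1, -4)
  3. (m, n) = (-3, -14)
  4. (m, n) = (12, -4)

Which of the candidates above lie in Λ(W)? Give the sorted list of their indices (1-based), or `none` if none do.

1, 2, 3

λ' = (5−√29)/2 ≈ -0.19258.
[1] lift (1,5): star map gives 0.03709; window check -1.1 ≤ 0.03709 < 0.1 is true → IN Λ
[2] lift (-1,-4): star map gives -0.22967; window check -1.1 ≤ -0.22967 < 0.1 is true → IN Λ
[3] lift (-3,-14): star map gives -0.30385; window check -1.1 ≤ -0.30385 < 0.1 is true → IN Λ
[4] lift (12,-4): star map gives 12.77033; window check -1.1 ≤ 12.77033 < 0.1 is false → out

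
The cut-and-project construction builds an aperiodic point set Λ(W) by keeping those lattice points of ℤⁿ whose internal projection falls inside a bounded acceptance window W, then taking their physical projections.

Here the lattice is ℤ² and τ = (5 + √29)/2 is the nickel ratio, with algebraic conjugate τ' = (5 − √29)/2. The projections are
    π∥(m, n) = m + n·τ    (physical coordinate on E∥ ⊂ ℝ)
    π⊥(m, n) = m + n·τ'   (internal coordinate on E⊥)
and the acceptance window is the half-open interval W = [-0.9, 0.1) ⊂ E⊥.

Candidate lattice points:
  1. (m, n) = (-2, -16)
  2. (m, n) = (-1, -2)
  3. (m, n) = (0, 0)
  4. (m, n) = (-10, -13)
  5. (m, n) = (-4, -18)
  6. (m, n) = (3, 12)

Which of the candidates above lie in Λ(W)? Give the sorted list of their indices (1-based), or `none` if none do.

2, 3, 5

τ' = (5−√29)/2 ≈ -0.1926.
[1] lift (-2,-16): star map gives 1.0813; window check -0.9 ≤ 1.0813 < 0.1 is false → out
[2] lift (-1,-2): star map gives -0.6148; window check -0.9 ≤ -0.6148 < 0.1 is true → IN Λ
[3] lift (0,0): star map gives 0.0000; window check -0.9 ≤ 0.0000 < 0.1 is true → IN Λ
[4] lift (-10,-13): star map gives -7.4964; window check -0.9 ≤ -7.4964 < 0.1 is false → out
[5] lift (-4,-18): star map gives -0.5335; window check -0.9 ≤ -0.5335 < 0.1 is true → IN Λ
[6] lift (3,12): star map gives 0.6890; window check -0.9 ≤ 0.6890 < 0.1 is false → out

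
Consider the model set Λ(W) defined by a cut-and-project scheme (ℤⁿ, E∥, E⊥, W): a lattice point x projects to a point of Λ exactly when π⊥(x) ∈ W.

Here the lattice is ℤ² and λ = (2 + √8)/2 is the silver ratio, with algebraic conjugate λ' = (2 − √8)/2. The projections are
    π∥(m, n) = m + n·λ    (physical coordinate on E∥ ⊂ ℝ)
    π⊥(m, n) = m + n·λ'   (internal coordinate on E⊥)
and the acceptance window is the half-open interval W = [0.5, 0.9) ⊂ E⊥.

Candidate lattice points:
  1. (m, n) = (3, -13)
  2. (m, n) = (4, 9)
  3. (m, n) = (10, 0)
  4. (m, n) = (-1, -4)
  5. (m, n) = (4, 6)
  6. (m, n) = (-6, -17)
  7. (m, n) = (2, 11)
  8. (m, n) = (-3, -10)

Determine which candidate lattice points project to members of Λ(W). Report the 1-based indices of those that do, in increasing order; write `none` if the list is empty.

4

λ' = (2−√8)/2 ≈ -0.41421.
[1] lift (3,-13): star map gives 8.38478; window check 0.5 ≤ 8.38478 < 0.9 is false → out
[2] lift (4,9): star map gives 0.27208; window check 0.5 ≤ 0.27208 < 0.9 is false → out
[3] lift (10,0): star map gives 10.00000; window check 0.5 ≤ 10.00000 < 0.9 is false → out
[4] lift (-1,-4): star map gives 0.65685; window check 0.5 ≤ 0.65685 < 0.9 is true → IN Λ
[5] lift (4,6): star map gives 1.51472; window check 0.5 ≤ 1.51472 < 0.9 is false → out
[6] lift (-6,-17): star map gives 1.04163; window check 0.5 ≤ 1.04163 < 0.9 is false → out
[7] lift (2,11): star map gives -2.55635; window check 0.5 ≤ -2.55635 < 0.9 is false → out
[8] lift (-3,-10): star map gives 1.14214; window check 0.5 ≤ 1.14214 < 0.9 is false → out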